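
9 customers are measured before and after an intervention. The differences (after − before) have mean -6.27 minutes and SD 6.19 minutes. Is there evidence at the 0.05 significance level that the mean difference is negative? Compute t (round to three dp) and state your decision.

t = -3.039; reject H0

H0: μ_d = 0; H1: μ_d < 0 (paired t-test on the differences, left-tailed).
t = d̄/(s_d/√n) = -6.27/(6.19/√9) = -3.039
df = n − 1 = 8
p-value = P(T ≤ -3.039) ≈ 0.0080
Since p ≈ 0.0080 < α = 0.05, reject H0; the evidence is statistically significant.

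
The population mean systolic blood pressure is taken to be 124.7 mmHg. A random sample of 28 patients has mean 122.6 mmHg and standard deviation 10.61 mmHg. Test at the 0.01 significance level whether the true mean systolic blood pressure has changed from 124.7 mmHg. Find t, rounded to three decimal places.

H0: μ = 124.7; H1: μ ≠ 124.7 (one-sample t-test, two-sided).
t = (x̄ − μ₀)/(s/√n) = (122.6 − 124.7)/(10.61/√28) = -1.047
df = n − 1 = 27
Two-sided p-value ≈ 0.304
Since p ≈ 0.304 > α = 0.01, fail to reject H0; the data do not provide sufficient evidence against H0.

-1.047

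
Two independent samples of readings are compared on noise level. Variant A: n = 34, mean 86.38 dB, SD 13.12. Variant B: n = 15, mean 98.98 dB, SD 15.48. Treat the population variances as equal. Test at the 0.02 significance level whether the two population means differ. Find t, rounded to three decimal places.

-2.932

Let group 1 = variant A, group 2 = variant B. H0: μ_1 = μ_2; H1: μ_1 ≠ μ_2 (two-sample pooled-variance t-test, two-sided).
s_p² = [(34−1)·13.12² + (15−1)·15.48²]/(34+15−2) = 192.24
t = (86.38 − 98.98)/√[192.24·(1/34 + 1/15)] = -2.932
df = n₁ + n₂ − 2 = 47
Two-sided p-value ≈ 0.0052
Since p ≈ 0.0052 < α = 0.02, reject H0; the evidence is statistically significant.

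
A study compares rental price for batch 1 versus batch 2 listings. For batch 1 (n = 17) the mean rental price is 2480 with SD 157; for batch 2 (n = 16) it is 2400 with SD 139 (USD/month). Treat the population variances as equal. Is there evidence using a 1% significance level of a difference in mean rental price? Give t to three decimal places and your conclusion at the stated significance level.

Let group 1 = batch 1, group 2 = batch 2. H0: μ_1 = μ_2; H1: μ_1 ≠ μ_2 (two-sample pooled-variance t-test, two-sided).
s_p² = [(17−1)·157² + (16−1)·139²]/(17+16−2) = 22070.9
t = (2480 − 2400)/√[22070.9·(1/17 + 1/16)] = 1.546
df = n₁ + n₂ − 2 = 31
Two-sided p-value ≈ 0.1323
Since p ≈ 0.1323 > α = 0.01, fail to reject H0; the evidence is not statistically significant.

t = 1.546; fail to reject H0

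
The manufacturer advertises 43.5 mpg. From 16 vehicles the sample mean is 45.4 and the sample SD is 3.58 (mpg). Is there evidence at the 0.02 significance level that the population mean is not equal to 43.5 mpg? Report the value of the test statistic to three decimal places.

2.123

H0: μ = 43.5; H1: μ ≠ 43.5 (one-sample t-test, two-sided).
t = (x̄ − μ₀)/(s/√n) = (45.4 − 43.5)/(3.58/√16) = 2.123
df = n − 1 = 15
Two-sided p-value ≈ 0.051
Since p ≈ 0.051 > α = 0.02, fail to reject H0; the data do not provide sufficient evidence against H0.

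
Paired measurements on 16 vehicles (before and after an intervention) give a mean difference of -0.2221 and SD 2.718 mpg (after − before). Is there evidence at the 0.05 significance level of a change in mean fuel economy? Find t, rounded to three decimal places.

H0: μ_d = 0; H1: μ_d ≠ 0 (paired t-test on the differences, two-sided).
t = d̄/(s_d/√n) = -0.2221/(2.718/√16) = -0.327
df = n − 1 = 15
Two-sided p-value ≈ 0.748
Since p ≈ 0.748 > α = 0.05, fail to reject H0; the evidence is not statistically significant.

-0.327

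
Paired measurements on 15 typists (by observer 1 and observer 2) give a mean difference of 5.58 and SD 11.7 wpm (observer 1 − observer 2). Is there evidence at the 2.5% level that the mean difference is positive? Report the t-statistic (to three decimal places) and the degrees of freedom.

H0: μ_d = 0; H1: μ_d > 0 (paired t-test on the differences, right-tailed).
t = d̄/(s_d/√n) = 5.58/(11.7/√15) = 1.847
df = n − 1 = 14
p-value = P(T ≥ 1.847) ≈ 0.0430
Since p ≈ 0.0430 > α = 0.025, fail to reject H0; the evidence is not statistically significant.

t = 1.847, df = 14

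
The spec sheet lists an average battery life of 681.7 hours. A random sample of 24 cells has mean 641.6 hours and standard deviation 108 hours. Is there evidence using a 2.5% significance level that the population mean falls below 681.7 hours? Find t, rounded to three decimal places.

H0: μ = 681.7; H1: μ < 681.7 (one-sample t-test, left-tailed).
t = (x̄ − μ₀)/(s/√n) = (641.6 − 681.7)/(108/√24) = -1.819
df = n − 1 = 23
p-value = P(T ≤ -1.819) ≈ 0.0410
Since p ≈ 0.0410 > α = 0.025, fail to reject H0; the evidence is not statistically significant.

-1.819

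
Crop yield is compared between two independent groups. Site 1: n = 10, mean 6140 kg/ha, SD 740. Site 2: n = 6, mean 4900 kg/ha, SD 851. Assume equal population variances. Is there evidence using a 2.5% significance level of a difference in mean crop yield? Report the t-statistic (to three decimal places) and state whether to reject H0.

t = 3.073; reject H0

Let group 1 = site 1, group 2 = site 2. H0: μ_1 = μ_2; H1: μ_1 ≠ μ_2 (two-sample pooled-variance t-test, two-sided).
s_p² = [(10−1)·740² + (6−1)·851²]/(10+6−2) = 610672
t = (6140 − 4900)/√[610672·(1/10 + 1/6)] = 3.073
df = n₁ + n₂ − 2 = 14
Two-sided p-value ≈ 0.0083
Since p ≈ 0.0083 < α = 0.025, reject H0; the evidence is statistically significant.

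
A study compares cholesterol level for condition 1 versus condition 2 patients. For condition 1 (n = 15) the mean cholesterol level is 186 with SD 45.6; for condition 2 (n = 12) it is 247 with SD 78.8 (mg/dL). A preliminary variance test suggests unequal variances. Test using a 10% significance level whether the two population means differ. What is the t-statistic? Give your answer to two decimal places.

-2.38

Let group 1 = condition 1, group 2 = condition 2. H0: μ_1 = μ_2; H1: μ_1 ≠ μ_2 (Welch's two-sample t-test, two-sided).
t = (x̄_1 − x̄_2)/√(s_1²/n_1 + s_2²/n_2) = (186 − 247)/√(45.6²/15 + 78.8²/12) = -2.38
Welch–Satterthwaite df ≈ 16.74
Two-sided p-value ≈ 0.029
Since p ≈ 0.029 < α = 0.1, reject H0; the evidence is statistically significant.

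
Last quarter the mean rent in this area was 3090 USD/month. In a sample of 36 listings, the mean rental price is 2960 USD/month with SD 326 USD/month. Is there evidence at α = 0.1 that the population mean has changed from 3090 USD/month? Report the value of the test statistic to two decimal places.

H0: μ = 3090; H1: μ ≠ 3090 (one-sample t-test, two-sided).
t = (x̄ − μ₀)/(s/√n) = (2960 − 3090)/(326/√36) = -2.39
df = n − 1 = 35
Two-sided p-value ≈ 0.022
Since p ≈ 0.022 < α = 0.1, reject H0; the data support H1.

-2.39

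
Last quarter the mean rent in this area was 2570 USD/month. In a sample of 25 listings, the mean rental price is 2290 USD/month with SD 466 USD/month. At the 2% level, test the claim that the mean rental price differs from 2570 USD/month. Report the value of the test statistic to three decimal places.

-3.004

H0: μ = 2570; H1: μ ≠ 2570 (one-sample t-test, two-sided).
t = (x̄ − μ₀)/(s/√n) = (2290 − 2570)/(466/√25) = -3.004
df = n − 1 = 24
Two-sided p-value ≈ 0.006
Since p ≈ 0.006 < α = 0.02, reject H0; the data support H1.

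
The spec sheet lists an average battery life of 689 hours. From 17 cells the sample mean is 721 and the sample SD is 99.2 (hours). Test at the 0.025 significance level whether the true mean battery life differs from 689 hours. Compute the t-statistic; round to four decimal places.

H0: μ = 689; H1: μ ≠ 689 (one-sample t-test, two-sided).
t = (x̄ − μ₀)/(s/√n) = (721 − 689)/(99.2/√17) = 1.3300
df = n − 1 = 16
Two-sided p-value ≈ 0.2022
Since p ≈ 0.2022 > α = 0.025, fail to reject H0; the evidence is not statistically significant.

1.3300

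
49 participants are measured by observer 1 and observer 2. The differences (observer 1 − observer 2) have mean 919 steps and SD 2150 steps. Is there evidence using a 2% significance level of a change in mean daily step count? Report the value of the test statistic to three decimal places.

H0: μ_d = 0; H1: μ_d ≠ 0 (paired t-test on the differences, two-sided).
t = d̄/(s_d/√n) = 919/(2150/√49) = 2.992
df = n − 1 = 48
Two-sided p-value ≈ 0.004
Since p ≈ 0.004 < α = 0.02, reject H0; the data support H1.

2.992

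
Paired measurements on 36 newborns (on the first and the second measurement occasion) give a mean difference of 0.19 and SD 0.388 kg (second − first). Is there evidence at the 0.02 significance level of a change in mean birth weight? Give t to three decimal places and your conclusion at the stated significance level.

H0: μ_d = 0; H1: μ_d ≠ 0 (paired t-test on the differences, two-sided).
t = d̄/(s_d/√n) = 0.19/(0.388/√36) = 2.938
df = n − 1 = 35
Two-sided p-value ≈ 0.006
Since p ≈ 0.006 < α = 0.02, reject H0; the evidence is statistically significant.

t = 2.938; reject H0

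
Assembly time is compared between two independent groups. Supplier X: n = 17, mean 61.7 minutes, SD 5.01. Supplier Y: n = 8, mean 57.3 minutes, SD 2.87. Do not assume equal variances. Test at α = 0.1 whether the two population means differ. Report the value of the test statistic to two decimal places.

2.78

Let group 1 = supplier X, group 2 = supplier Y. H0: μ_1 = μ_2; H1: μ_1 ≠ μ_2 (Welch's two-sample t-test, two-sided).
t = (x̄_1 − x̄_2)/√(s_1²/n_1 + s_2²/n_2) = (61.7 − 57.3)/√(5.01²/17 + 2.87²/8) = 2.78
Welch–Satterthwaite df ≈ 21.83
Two-sided p-value ≈ 0.0110
Since p ≈ 0.0110 < α = 0.1, reject H0; the data support H1.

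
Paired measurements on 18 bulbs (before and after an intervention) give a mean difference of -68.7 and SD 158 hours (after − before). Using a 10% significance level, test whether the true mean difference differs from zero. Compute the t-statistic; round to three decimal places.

-1.845

H0: μ_d = 0; H1: μ_d ≠ 0 (paired t-test on the differences, two-sided).
t = d̄/(s_d/√n) = -68.7/(158/√18) = -1.845
df = n − 1 = 17
Two-sided p-value ≈ 0.083
Since p ≈ 0.083 < α = 0.1, reject H0; the data support H1.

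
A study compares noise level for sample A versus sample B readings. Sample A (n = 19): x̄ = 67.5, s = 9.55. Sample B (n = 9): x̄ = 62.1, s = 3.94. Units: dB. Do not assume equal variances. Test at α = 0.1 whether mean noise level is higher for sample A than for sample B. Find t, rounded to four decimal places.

2.1140

Let group 1 = sample A, group 2 = sample B. H0: μ_1 = μ_2; H1: μ_1 > μ_2 (Welch's two-sample t-test, right-tailed).
t = (x̄_1 − x̄_2)/√(s_1²/n_1 + s_2²/n_2) = (67.5 − 62.1)/√(9.55²/19 + 3.94²/9) = 2.1140
Welch–Satterthwaite df ≈ 25.77
p-value = P(T ≥ 2.1140) ≈ 0.022
Since p ≈ 0.022 < α = 0.1, reject H0; the data support H1.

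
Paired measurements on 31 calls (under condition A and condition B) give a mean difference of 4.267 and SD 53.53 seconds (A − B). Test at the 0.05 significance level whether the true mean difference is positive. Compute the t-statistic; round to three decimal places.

H0: μ_d = 0; H1: μ_d > 0 (paired t-test on the differences, right-tailed).
t = d̄/(s_d/√n) = 4.267/(53.53/√31) = 0.444
df = n − 1 = 30
p-value = P(T ≥ 0.444) ≈ 0.330
Since p ≈ 0.330 > α = 0.05, fail to reject H0; the evidence is not statistically significant.

0.444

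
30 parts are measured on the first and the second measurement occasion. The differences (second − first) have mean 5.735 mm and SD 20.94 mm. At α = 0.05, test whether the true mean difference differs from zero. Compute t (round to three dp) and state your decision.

H0: μ_d = 0; H1: μ_d ≠ 0 (paired t-test on the differences, two-sided).
t = d̄/(s_d/√n) = 5.735/(20.94/√30) = 1.500
df = n − 1 = 29
Two-sided p-value ≈ 0.144
Since p ≈ 0.144 > α = 0.05, fail to reject H0; the evidence is not statistically significant.

t = 1.500; fail to reject H0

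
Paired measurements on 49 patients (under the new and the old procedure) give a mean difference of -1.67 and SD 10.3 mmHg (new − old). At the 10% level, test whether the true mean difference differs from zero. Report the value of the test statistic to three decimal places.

H0: μ_d = 0; H1: μ_d ≠ 0 (paired t-test on the differences, two-sided).
t = d̄/(s_d/√n) = -1.67/(10.3/√49) = -1.135
df = n − 1 = 48
Two-sided p-value ≈ 0.262
Since p ≈ 0.262 > α = 0.1, fail to reject H0; the evidence is not statistically significant.

-1.135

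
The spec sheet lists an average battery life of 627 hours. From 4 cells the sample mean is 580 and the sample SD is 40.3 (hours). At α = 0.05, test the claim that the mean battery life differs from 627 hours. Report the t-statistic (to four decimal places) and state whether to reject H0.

H0: μ = 627; H1: μ ≠ 627 (one-sample t-test, two-sided).
t = (x̄ − μ₀)/(s/√n) = (580 − 627)/(40.3/√4) = -2.3325
df = n − 1 = 3
Two-sided p-value ≈ 0.1019
Since p ≈ 0.1019 > α = 0.05, fail to reject H0; the evidence is not statistically significant.

t = -2.3325; fail to reject H0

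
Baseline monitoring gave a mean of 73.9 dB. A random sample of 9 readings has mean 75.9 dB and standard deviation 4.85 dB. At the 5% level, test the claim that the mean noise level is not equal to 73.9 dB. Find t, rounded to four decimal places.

H0: μ = 73.9; H1: μ ≠ 73.9 (one-sample t-test, two-sided).
t = (x̄ − μ₀)/(s/√n) = (75.9 − 73.9)/(4.85/√9) = 1.2371
df = n − 1 = 8
Two-sided p-value ≈ 0.2511
Since p ≈ 0.2511 > α = 0.05, fail to reject H0; the data do not provide sufficient evidence against H0.

1.2371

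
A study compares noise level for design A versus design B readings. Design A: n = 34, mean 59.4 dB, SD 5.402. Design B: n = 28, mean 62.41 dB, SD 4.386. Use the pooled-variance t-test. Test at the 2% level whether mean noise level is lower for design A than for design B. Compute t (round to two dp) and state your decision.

Let group 1 = design A, group 2 = design B. H0: μ_1 = μ_2; H1: μ_1 < μ_2 (two-sample pooled-variance t-test, left-tailed).
s_p² = [(34−1)·5.402² + (28−1)·4.386²]/(34+28−2) = 24.7065
t = (59.4 − 62.41)/√[24.7065·(1/34 + 1/28)] = -2.37
df = n₁ + n₂ − 2 = 60
p-value = P(T ≤ -2.37) ≈ 0.0104
Since p ≈ 0.0104 < α = 0.02, reject H0; the evidence is statistically significant.

t = -2.37; reject H0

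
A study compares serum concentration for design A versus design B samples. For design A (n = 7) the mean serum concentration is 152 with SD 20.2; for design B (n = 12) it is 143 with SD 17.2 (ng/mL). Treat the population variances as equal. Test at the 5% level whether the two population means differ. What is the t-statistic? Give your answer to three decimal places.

1.033

Let group 1 = design A, group 2 = design B. H0: μ_1 = μ_2; H1: μ_1 ≠ μ_2 (two-sample pooled-variance t-test, two-sided).
s_p² = [(7−1)·20.2² + (12−1)·17.2²]/(7+12−2) = 335.44
t = (152 − 143)/√[335.44·(1/7 + 1/12)] = 1.033
df = n₁ + n₂ − 2 = 17
Two-sided p-value ≈ 0.3160
Since p ≈ 0.3160 > α = 0.05, fail to reject H0; the evidence is not statistically significant.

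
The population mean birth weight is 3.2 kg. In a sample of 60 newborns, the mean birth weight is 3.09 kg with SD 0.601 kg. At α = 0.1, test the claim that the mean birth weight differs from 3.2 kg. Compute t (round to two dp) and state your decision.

t = -1.42; fail to reject H0

H0: μ = 3.2; H1: μ ≠ 3.2 (one-sample t-test, two-sided).
t = (x̄ − μ₀)/(s/√n) = (3.09 − 3.2)/(0.601/√60) = -1.42
df = n − 1 = 59
Two-sided p-value ≈ 0.162
Since p ≈ 0.162 > α = 0.1, fail to reject H0; the evidence is not statistically significant.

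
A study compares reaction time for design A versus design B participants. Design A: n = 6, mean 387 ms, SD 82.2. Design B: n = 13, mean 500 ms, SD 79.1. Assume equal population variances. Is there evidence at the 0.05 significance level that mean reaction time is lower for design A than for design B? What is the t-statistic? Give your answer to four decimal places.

Let group 1 = design A, group 2 = design B. H0: μ_1 = μ_2; H1: μ_1 < μ_2 (two-sample pooled-variance t-test, left-tailed).
s_p² = [(6−1)·82.2² + (13−1)·79.1²]/(6+13−2) = 6403.88
t = (387 − 500)/√[6403.88·(1/6 + 1/13)] = -2.8611
df = n₁ + n₂ − 2 = 17
p-value = P(T ≤ -2.8611) ≈ 0.005
Since p ≈ 0.005 < α = 0.05, reject H0; the evidence is statistically significant.

-2.8611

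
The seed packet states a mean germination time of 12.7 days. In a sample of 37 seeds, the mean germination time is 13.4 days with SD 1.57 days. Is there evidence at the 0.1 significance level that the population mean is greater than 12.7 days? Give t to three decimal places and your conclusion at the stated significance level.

t = 2.712; reject H0

H0: μ = 12.7; H1: μ > 12.7 (one-sample t-test, right-tailed).
t = (x̄ − μ₀)/(s/√n) = (13.4 − 12.7)/(1.57/√37) = 2.712
df = n − 1 = 36
p-value = P(T ≥ 2.712) ≈ 0.0051
Since p ≈ 0.0051 < α = 0.1, reject H0; the data support H1.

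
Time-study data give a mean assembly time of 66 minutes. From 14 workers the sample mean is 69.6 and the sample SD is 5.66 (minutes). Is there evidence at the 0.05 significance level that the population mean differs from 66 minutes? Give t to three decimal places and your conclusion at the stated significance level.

t = 2.380; reject H0

H0: μ = 66; H1: μ ≠ 66 (one-sample t-test, two-sided).
t = (x̄ − μ₀)/(s/√n) = (69.6 − 66)/(5.66/√14) = 2.380
df = n − 1 = 13
Two-sided p-value ≈ 0.033
Since p ≈ 0.033 < α = 0.05, reject H0; the evidence is statistically significant.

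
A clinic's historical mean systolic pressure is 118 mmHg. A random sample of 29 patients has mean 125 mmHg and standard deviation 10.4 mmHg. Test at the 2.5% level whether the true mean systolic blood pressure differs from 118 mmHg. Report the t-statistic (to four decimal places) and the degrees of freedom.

H0: μ = 118; H1: μ ≠ 118 (one-sample t-test, two-sided).
t = (x̄ − μ₀)/(s/√n) = (125 − 118)/(10.4/√29) = 3.6246
df = n − 1 = 28
Two-sided p-value ≈ 0.0011
Since p ≈ 0.0011 < α = 0.025, reject H0; the data support H1.

t = 3.6246, df = 28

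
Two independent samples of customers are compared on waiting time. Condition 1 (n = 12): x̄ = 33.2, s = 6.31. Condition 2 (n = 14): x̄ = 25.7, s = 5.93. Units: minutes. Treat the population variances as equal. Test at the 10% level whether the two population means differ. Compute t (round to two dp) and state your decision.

Let group 1 = condition 1, group 2 = condition 2. H0: μ_1 = μ_2; H1: μ_1 ≠ μ_2 (two-sample pooled-variance t-test, two-sided).
s_p² = [(12−1)·6.31² + (14−1)·5.93²]/(12+14−2) = 37.2967
t = (33.2 − 25.7)/√[37.2967·(1/12 + 1/14)] = 3.12
df = n₁ + n₂ − 2 = 24
Two-sided p-value ≈ 0.0046
Since p ≈ 0.0046 < α = 0.1, reject H0; the evidence is statistically significant.

t = 3.12; reject H0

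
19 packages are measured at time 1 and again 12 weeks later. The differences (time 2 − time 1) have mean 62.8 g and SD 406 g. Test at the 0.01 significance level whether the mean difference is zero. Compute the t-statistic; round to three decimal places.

H0: μ_d = 0; H1: μ_d ≠ 0 (paired t-test on the differences, two-sided).
t = d̄/(s_d/√n) = 62.8/(406/√19) = 0.674
df = n − 1 = 18
Two-sided p-value ≈ 0.5087
Since p ≈ 0.5087 > α = 0.01, fail to reject H0; the evidence is not statistically significant.

0.674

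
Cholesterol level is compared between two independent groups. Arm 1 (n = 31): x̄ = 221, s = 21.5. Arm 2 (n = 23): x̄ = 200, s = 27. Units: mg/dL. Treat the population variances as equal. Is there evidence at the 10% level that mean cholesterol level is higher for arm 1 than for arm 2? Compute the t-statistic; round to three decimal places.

Let group 1 = arm 1, group 2 = arm 2. H0: μ_1 = μ_2; H1: μ_1 > μ_2 (two-sample pooled-variance t-test, right-tailed).
s_p² = [(31−1)·21.5² + (23−1)·27²]/(31+23−2) = 575.106
t = (221 − 200)/√[575.106·(1/31 + 1/23)] = 3.182
df = n₁ + n₂ − 2 = 52
p-value = P(T ≥ 3.182) ≈ 0.0012
Since p ≈ 0.0012 < α = 0.1, reject H0; the data support H1.

3.182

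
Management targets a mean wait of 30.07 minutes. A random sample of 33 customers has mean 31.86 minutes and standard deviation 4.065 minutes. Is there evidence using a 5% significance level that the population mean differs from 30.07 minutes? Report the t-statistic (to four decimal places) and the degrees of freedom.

H0: μ = 30.07; H1: μ ≠ 30.07 (one-sample t-test, two-sided).
t = (x̄ − μ₀)/(s/√n) = (31.86 − 30.07)/(4.065/√33) = 2.5296
df = n − 1 = 32
Two-sided p-value ≈ 0.0165
Since p ≈ 0.0165 < α = 0.05, reject H0; the data support H1.

t = 2.5296, df = 32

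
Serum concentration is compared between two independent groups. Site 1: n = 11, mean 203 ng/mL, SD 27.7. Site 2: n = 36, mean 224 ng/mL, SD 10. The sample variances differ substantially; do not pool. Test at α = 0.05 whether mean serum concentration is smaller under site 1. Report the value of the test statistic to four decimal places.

-2.4658

Let group 1 = site 1, group 2 = site 2. H0: μ_1 = μ_2; H1: μ_1 < μ_2 (Welch's two-sample t-test, left-tailed).
t = (x̄_1 − x̄_2)/√(s_1²/n_1 + s_2²/n_2) = (203 − 224)/√(27.7²/11 + 10²/36) = -2.4658
Welch–Satterthwaite df ≈ 10.81
p-value = P(T ≤ -2.4658) ≈ 0.0159
Since p ≈ 0.0159 < α = 0.05, reject H0; the evidence is statistically significant.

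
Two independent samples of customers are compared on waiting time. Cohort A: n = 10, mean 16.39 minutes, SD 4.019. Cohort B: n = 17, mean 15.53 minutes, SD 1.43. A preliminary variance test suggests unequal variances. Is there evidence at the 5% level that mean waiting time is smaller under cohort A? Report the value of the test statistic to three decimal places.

0.653

Let group 1 = cohort A, group 2 = cohort B. H0: μ_1 = μ_2; H1: μ_1 < μ_2 (Welch's two-sample t-test, left-tailed).
t = (x̄_1 − x̄_2)/√(s_1²/n_1 + s_2²/n_2) = (16.39 − 15.53)/√(4.019²/10 + 1.43²/17) = 0.653
Welch–Satterthwaite df ≈ 10.36
p-value = P(T ≤ 0.653) ≈ 0.736
Since p ≈ 0.736 > α = 0.05, fail to reject H0; the data do not provide sufficient evidence against H0.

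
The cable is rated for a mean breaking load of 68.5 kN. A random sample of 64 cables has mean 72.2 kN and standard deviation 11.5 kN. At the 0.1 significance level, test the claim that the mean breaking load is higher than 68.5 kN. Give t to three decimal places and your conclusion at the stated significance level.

H0: μ = 68.5; H1: μ > 68.5 (one-sample t-test, right-tailed).
t = (x̄ − μ₀)/(s/√n) = (72.2 − 68.5)/(11.5/√64) = 2.574
df = n − 1 = 63
p-value = P(T ≥ 2.574) ≈ 0.006
Since p ≈ 0.006 < α = 0.1, reject H0; the evidence is statistically significant.

t = 2.574; reject H0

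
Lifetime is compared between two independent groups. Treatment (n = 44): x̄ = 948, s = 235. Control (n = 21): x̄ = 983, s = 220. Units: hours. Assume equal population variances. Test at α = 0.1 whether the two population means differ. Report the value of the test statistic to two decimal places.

Let group 1 = treatment, group 2 = control. H0: μ_1 = μ_2; H1: μ_1 ≠ μ_2 (two-sample pooled-variance t-test, two-sided).
s_p² = [(44−1)·235² + (21−1)·220²]/(44+21−2) = 53058.3
t = (948 − 983)/√[53058.3·(1/44 + 1/21)] = -0.57
df = n₁ + n₂ − 2 = 63
Two-sided p-value ≈ 0.5688
Since p ≈ 0.5688 > α = 0.1, fail to reject H0; the data do not provide sufficient evidence against H0.

-0.57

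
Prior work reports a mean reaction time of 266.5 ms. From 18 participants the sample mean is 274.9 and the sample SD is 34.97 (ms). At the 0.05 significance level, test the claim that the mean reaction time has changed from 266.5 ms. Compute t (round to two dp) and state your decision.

H0: μ = 266.5; H1: μ ≠ 266.5 (one-sample t-test, two-sided).
t = (x̄ − μ₀)/(s/√n) = (274.9 − 266.5)/(34.97/√18) = 1.02
df = n − 1 = 17
Two-sided p-value ≈ 0.3224
Since p ≈ 0.3224 > α = 0.05, fail to reject H0; the evidence is not statistically significant.

t = 1.02; fail to reject H0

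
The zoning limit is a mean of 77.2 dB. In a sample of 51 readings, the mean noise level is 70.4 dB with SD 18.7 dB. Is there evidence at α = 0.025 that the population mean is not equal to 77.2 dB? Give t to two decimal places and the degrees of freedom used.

t = -2.60, df = 50

H0: μ = 77.2; H1: μ ≠ 77.2 (one-sample t-test, two-sided).
t = (x̄ − μ₀)/(s/√n) = (70.4 − 77.2)/(18.7/√51) = -2.60
df = n − 1 = 50
Two-sided p-value ≈ 0.0123
Since p ≈ 0.0123 < α = 0.025, reject H0; the data support H1.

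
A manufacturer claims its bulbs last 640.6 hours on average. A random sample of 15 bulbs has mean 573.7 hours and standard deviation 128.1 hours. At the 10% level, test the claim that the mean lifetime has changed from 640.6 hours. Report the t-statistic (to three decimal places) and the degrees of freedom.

H0: μ = 640.6; H1: μ ≠ 640.6 (one-sample t-test, two-sided).
t = (x̄ − μ₀)/(s/√n) = (573.7 − 640.6)/(128.1/√15) = -2.023
df = n − 1 = 14
Two-sided p-value ≈ 0.0626
Since p ≈ 0.0626 < α = 0.1, reject H0; the data support H1.

t = -2.023, df = 14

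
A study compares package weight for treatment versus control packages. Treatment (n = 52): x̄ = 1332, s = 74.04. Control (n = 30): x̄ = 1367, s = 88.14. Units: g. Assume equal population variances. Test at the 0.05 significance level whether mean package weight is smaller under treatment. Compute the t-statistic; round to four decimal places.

Let group 1 = treatment, group 2 = control. H0: μ_1 = μ_2; H1: μ_1 < μ_2 (two-sample pooled-variance t-test, left-tailed).
s_p² = [(52−1)·74.04² + (30−1)·88.14²]/(52+30−2) = 6310.86
t = (1332 − 1367)/√[6310.86·(1/52 + 1/30)] = -1.9217
df = n₁ + n₂ − 2 = 80
p-value = P(T ≤ -1.9217) ≈ 0.029
Since p ≈ 0.029 < α = 0.05, reject H0; the evidence is statistically significant.

-1.9217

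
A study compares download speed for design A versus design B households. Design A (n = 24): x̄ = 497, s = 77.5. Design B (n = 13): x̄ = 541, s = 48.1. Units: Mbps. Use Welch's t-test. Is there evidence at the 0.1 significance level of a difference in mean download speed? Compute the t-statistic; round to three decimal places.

Let group 1 = design A, group 2 = design B. H0: μ_1 = μ_2; H1: μ_1 ≠ μ_2 (Welch's two-sample t-test, two-sided).
t = (x̄_1 − x̄_2)/√(s_1²/n_1 + s_2²/n_2) = (497 − 541)/√(77.5²/24 + 48.1²/13) = -2.126
Welch–Satterthwaite df ≈ 34.20
Two-sided p-value ≈ 0.041
Since p ≈ 0.041 < α = 0.1, reject H0; the data support H1.

-2.126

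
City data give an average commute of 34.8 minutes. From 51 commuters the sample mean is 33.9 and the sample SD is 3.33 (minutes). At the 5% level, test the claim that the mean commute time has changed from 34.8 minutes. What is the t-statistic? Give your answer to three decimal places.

-1.930

H0: μ = 34.8; H1: μ ≠ 34.8 (one-sample t-test, two-sided).
t = (x̄ − μ₀)/(s/√n) = (33.9 − 34.8)/(3.33/√51) = -1.930
df = n − 1 = 50
Two-sided p-value ≈ 0.059
Since p ≈ 0.059 > α = 0.05, fail to reject H0; the data do not provide sufficient evidence against H0.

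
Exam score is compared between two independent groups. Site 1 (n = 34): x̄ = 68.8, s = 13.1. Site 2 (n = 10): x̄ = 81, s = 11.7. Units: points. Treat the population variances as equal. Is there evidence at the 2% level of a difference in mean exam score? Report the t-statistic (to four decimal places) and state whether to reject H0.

t = -2.6468; reject H0

Let group 1 = site 1, group 2 = site 2. H0: μ_1 = μ_2; H1: μ_1 ≠ μ_2 (two-sample pooled-variance t-test, two-sided).
s_p² = [(34−1)·13.1² + (10−1)·11.7²]/(34+10−2) = 164.17
t = (68.8 − 81)/√[164.17·(1/34 + 1/10)] = -2.6468
df = n₁ + n₂ − 2 = 42
Two-sided p-value ≈ 0.0114
Since p ≈ 0.0114 < α = 0.02, reject H0; the evidence is statistically significant.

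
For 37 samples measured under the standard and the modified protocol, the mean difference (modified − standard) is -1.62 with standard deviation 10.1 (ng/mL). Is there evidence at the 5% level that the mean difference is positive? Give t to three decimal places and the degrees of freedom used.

t = -0.976, df = 36

H0: μ_d = 0; H1: μ_d > 0 (paired t-test on the differences, right-tailed).
t = d̄/(s_d/√n) = -1.62/(10.1/√37) = -0.976
df = n − 1 = 36
p-value = P(T ≥ -0.976) ≈ 0.8321
Since p ≈ 0.8321 > α = 0.05, fail to reject H0; the data do not provide sufficient evidence against H0.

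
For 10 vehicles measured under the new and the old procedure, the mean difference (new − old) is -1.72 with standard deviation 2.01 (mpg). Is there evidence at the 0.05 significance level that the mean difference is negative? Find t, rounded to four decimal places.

-2.7060

H0: μ_d = 0; H1: μ_d < 0 (paired t-test on the differences, left-tailed).
t = d̄/(s_d/√n) = -1.72/(2.01/√10) = -2.7060
df = n − 1 = 9
p-value = P(T ≤ -2.7060) ≈ 0.0121
Since p ≈ 0.0121 < α = 0.05, reject H0; the evidence is statistically significant.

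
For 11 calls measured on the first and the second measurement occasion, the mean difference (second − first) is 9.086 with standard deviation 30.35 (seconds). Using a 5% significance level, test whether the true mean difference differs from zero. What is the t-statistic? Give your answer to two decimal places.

H0: μ_d = 0; H1: μ_d ≠ 0 (paired t-test on the differences, two-sided).
t = d̄/(s_d/√n) = 9.086/(30.35/√11) = 0.99
df = n − 1 = 10
Two-sided p-value ≈ 0.344
Since p ≈ 0.344 > α = 0.05, fail to reject H0; the data do not provide sufficient evidence against H0.

0.99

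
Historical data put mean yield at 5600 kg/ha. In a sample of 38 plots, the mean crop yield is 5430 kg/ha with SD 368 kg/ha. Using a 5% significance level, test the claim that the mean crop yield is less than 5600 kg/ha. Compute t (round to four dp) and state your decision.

H0: μ = 5600; H1: μ < 5600 (one-sample t-test, left-tailed).
t = (x̄ − μ₀)/(s/√n) = (5430 − 5600)/(368/√38) = -2.8477
df = n − 1 = 37
p-value = P(T ≤ -2.8477) ≈ 0.004
Since p ≈ 0.004 < α = 0.05, reject H0; the evidence is statistically significant.

t = -2.8477; reject H0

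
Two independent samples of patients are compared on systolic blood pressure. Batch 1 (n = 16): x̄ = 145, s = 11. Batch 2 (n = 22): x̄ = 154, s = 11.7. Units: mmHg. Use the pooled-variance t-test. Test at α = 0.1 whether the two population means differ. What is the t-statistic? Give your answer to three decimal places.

-2.400

Let group 1 = batch 1, group 2 = batch 2. H0: μ_1 = μ_2; H1: μ_1 ≠ μ_2 (two-sample pooled-variance t-test, two-sided).
s_p² = [(16−1)·11² + (22−1)·11.7²]/(16+22−2) = 130.269
t = (145 − 154)/√[130.269·(1/16 + 1/22)] = -2.400
df = n₁ + n₂ − 2 = 36
Two-sided p-value ≈ 0.0217
Since p ≈ 0.0217 < α = 0.1, reject H0; the data support H1.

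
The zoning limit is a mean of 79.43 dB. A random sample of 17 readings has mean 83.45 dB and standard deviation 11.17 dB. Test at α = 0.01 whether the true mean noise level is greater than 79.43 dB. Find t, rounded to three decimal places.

1.484

H0: μ = 79.43; H1: μ > 79.43 (one-sample t-test, right-tailed).
t = (x̄ − μ₀)/(s/√n) = (83.45 − 79.43)/(11.17/√17) = 1.484
df = n − 1 = 16
p-value = P(T ≥ 1.484) ≈ 0.079
Since p ≈ 0.079 > α = 0.01, fail to reject H0; the evidence is not statistically significant.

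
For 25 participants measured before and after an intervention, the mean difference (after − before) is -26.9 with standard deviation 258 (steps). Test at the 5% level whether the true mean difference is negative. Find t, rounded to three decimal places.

H0: μ_d = 0; H1: μ_d < 0 (paired t-test on the differences, left-tailed).
t = d̄/(s_d/√n) = -26.9/(258/√25) = -0.521
df = n − 1 = 24
p-value = P(T ≤ -0.521) ≈ 0.3035
Since p ≈ 0.3035 > α = 0.05, fail to reject H0; the evidence is not statistically significant.

-0.521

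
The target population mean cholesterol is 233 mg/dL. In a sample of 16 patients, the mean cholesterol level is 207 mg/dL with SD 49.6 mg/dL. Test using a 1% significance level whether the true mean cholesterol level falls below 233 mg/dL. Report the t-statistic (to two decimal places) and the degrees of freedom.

H0: μ = 233; H1: μ < 233 (one-sample t-test, left-tailed).
t = (x̄ − μ₀)/(s/√n) = (207 − 233)/(49.6/√16) = -2.10
df = n − 1 = 15
p-value = P(T ≤ -2.10) ≈ 0.027
Since p ≈ 0.027 > α = 0.01, fail to reject H0; the data do not provide sufficient evidence against H0.

t = -2.10, df = 15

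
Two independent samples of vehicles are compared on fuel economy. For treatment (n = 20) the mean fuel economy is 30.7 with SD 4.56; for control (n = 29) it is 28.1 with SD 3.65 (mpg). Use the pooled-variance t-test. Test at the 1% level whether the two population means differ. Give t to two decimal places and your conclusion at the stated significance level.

t = 2.21; fail to reject H0

Let group 1 = treatment, group 2 = control. H0: μ_1 = μ_2; H1: μ_1 ≠ μ_2 (two-sample pooled-variance t-test, two-sided).
s_p² = [(20−1)·4.56² + (29−1)·3.65²]/(20+29−2) = 16.3427
t = (30.7 − 28.1)/√[16.3427·(1/20 + 1/29)] = 2.21
df = n₁ + n₂ − 2 = 47
Two-sided p-value ≈ 0.0318
Since p ≈ 0.0318 > α = 0.01, fail to reject H0; the data do not provide sufficient evidence against H0.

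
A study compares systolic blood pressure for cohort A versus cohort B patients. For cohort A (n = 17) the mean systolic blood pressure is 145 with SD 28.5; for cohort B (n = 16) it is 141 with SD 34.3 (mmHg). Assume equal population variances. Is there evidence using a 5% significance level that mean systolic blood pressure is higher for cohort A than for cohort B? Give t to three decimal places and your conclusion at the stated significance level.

t = 0.365; fail to reject H0

Let group 1 = cohort A, group 2 = cohort B. H0: μ_1 = μ_2; H1: μ_1 > μ_2 (two-sample pooled-variance t-test, right-tailed).
s_p² = [(17−1)·28.5² + (16−1)·34.3²]/(17+16−2) = 988.495
t = (145 − 141)/√[988.495·(1/17 + 1/16)] = 0.365
df = n₁ + n₂ − 2 = 31
p-value = P(T ≥ 0.365) ≈ 0.359
Since p ≈ 0.359 > α = 0.05, fail to reject H0; the evidence is not statistically significant.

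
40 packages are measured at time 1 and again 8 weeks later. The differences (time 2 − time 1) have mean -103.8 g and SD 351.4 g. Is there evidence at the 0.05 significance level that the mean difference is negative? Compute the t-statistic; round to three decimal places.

H0: μ_d = 0; H1: μ_d < 0 (paired t-test on the differences, left-tailed).
t = d̄/(s_d/√n) = -103.8/(351.4/√40) = -1.868
df = n − 1 = 39
p-value = P(T ≤ -1.868) ≈ 0.035
Since p ≈ 0.035 < α = 0.05, reject H0; the evidence is statistically significant.

-1.868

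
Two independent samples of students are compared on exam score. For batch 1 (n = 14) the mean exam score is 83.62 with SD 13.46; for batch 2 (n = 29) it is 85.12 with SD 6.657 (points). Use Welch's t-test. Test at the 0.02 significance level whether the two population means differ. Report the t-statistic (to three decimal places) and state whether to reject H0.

Let group 1 = batch 1, group 2 = batch 2. H0: μ_1 = μ_2; H1: μ_1 ≠ μ_2 (Welch's two-sample t-test, two-sided).
t = (x̄_1 − x̄_2)/√(s_1²/n_1 + s_2²/n_2) = (83.62 − 85.12)/√(13.46²/14 + 6.657²/29) = -0.394
Welch–Satterthwaite df ≈ 16.15
Two-sided p-value ≈ 0.698
Since p ≈ 0.698 > α = 0.02, fail to reject H0; the data do not provide sufficient evidence against H0.

t = -0.394; fail to reject H0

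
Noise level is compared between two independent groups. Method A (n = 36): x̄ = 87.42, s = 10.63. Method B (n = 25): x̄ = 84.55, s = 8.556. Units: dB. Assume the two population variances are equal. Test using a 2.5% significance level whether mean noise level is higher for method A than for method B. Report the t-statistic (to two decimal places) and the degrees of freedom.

Let group 1 = method A, group 2 = method B. H0: μ_1 = μ_2; H1: μ_1 > μ_2 (two-sample pooled-variance t-test, right-tailed).
s_p² = [(36−1)·10.63² + (25−1)·8.556²]/(36+25−2) = 96.8104
t = (87.42 − 84.55)/√[96.8104·(1/36 + 1/25)] = 1.12
df = n₁ + n₂ − 2 = 59
p-value = P(T ≥ 1.12) ≈ 0.134
Since p ≈ 0.134 > α = 0.025, fail to reject H0; the evidence is not statistically significant.

t = 1.12, df = 59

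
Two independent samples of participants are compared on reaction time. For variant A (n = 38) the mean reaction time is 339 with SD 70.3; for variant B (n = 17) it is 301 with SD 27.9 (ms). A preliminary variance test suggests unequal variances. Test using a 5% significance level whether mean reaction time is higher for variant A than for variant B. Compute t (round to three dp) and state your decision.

Let group 1 = variant A, group 2 = variant B. H0: μ_1 = μ_2; H1: μ_1 > μ_2 (Welch's two-sample t-test, right-tailed).
t = (x̄_1 − x̄_2)/√(s_1²/n_1 + s_2²/n_2) = (339 − 301)/√(70.3²/38 + 27.9²/17) = 2.866
Welch–Satterthwaite df ≈ 52.57
p-value = P(T ≥ 2.866) ≈ 0.0030
Since p ≈ 0.0030 < α = 0.05, reject H0; the evidence is statistically significant.

t = 2.866; reject H0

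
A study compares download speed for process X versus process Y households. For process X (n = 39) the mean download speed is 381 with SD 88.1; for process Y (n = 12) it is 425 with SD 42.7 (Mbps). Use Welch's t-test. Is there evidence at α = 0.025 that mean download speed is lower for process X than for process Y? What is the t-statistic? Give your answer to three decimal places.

Let group 1 = process X, group 2 = process Y. H0: μ_1 = μ_2; H1: μ_1 < μ_2 (Welch's two-sample t-test, left-tailed).
t = (x̄_1 − x̄_2)/√(s_1²/n_1 + s_2²/n_2) = (381 − 425)/√(88.1²/39 + 42.7²/12) = -2.349
Welch–Satterthwaite df ≈ 39.21
p-value = P(T ≤ -2.349) ≈ 0.012
Since p ≈ 0.012 < α = 0.025, reject H0; the evidence is statistically significant.

-2.349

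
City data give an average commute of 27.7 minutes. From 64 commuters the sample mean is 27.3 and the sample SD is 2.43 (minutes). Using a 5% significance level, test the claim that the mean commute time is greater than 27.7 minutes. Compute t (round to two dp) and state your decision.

t = -1.32; fail to reject H0

H0: μ = 27.7; H1: μ > 27.7 (one-sample t-test, right-tailed).
t = (x̄ − μ₀)/(s/√n) = (27.3 − 27.7)/(2.43/√64) = -1.32
df = n − 1 = 63
p-value = P(T ≥ -1.32) ≈ 0.904
Since p ≈ 0.904 > α = 0.05, fail to reject H0; the data do not provide sufficient evidence against H0.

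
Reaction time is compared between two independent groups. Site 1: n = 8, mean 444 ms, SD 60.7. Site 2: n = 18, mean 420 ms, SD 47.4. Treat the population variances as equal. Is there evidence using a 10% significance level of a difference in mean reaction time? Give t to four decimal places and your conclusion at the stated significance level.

t = 1.0939; fail to reject H0

Let group 1 = site 1, group 2 = site 2. H0: μ_1 = μ_2; H1: μ_1 ≠ μ_2 (two-sample pooled-variance t-test, two-sided).
s_p² = [(8−1)·60.7² + (18−1)·47.4²]/(8+18−2) = 2666.1
t = (444 − 420)/√[2666.1·(1/8 + 1/18)] = 1.0939
df = n₁ + n₂ − 2 = 24
Two-sided p-value ≈ 0.2849
Since p ≈ 0.2849 > α = 0.1, fail to reject H0; the data do not provide sufficient evidence against H0.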